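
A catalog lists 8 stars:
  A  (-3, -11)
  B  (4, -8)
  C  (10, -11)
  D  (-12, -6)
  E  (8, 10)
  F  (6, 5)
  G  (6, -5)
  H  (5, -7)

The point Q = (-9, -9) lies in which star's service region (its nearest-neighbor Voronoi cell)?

D

Since √ is increasing, it suffices to compare squared distances:
|QA|² = 36 + 4 = 40
|QB|² = 169 + 1 = 170
|QC|² = 361 + 4 = 365
|QD|² = 9 + 9 = 18
|QE|² = 289 + 361 = 650
|QF|² = 225 + 196 = 421
|QG|² = 225 + 16 = 241
|QH|² = 196 + 4 = 200
Minimum is at D.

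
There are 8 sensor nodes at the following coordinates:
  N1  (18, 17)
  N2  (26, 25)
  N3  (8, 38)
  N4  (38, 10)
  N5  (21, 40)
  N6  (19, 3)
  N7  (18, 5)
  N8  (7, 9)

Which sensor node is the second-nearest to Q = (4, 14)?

Squared Euclidean distances:
|QN1|² = 196 + 9 = 205
|QN2|² = 484 + 121 = 605
|QN3|² = 16 + 576 = 592
|QN4|² = 1156 + 16 = 1172
|QN5|² = 289 + 676 = 965
|QN6|² = 225 + 121 = 346
|QN7|² = 196 + 81 = 277
|QN8|² = 9 + 25 = 34
Sorted ascending: N8, N1, N7, … — the second-nearest is N1.

N1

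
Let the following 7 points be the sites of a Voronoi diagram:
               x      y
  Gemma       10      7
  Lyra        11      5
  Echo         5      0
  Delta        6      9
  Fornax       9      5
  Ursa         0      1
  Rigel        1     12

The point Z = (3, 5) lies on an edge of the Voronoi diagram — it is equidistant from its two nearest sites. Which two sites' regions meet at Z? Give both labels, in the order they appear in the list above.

Delta and Ursa

Squared distances from Z to each site:
d²(Z, Gemma) = (3−10)² + (5−7)² = 49 + 4 = 53
d²(Z, Lyra) = (3−11)² + (5−5)² = 64 + 0 = 64
d²(Z, Echo) = (3−5)² + (5−0)² = 4 + 25 = 29
d²(Z, Delta) = (3−6)² + (5−9)² = 9 + 16 = 25
d²(Z, Fornax) = (3−9)² + (5−5)² = 36 + 0 = 36
d²(Z, Ursa) = (3−0)² + (5−1)² = 9 + 16 = 25
d²(Z, Rigel) = (3−1)² + (5−12)² = 4 + 49 = 53
Z is equidistant from Delta and Ursa (both at squared distance 25), and every other site is strictly farther — so Z lies on the Delta–Ursa Voronoi edge.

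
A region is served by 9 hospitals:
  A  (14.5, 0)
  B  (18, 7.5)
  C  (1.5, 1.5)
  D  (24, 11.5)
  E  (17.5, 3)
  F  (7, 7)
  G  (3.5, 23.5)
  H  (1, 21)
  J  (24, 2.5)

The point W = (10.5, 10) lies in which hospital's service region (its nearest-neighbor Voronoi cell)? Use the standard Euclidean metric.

Since √ is increasing, it suffices to compare squared distances:
|WA|² = 16 + 100 = 116
|WB|² = 56.25 + 6.25 = 62.5
|WC|² = 81 + 72.25 = 153.25
|WD|² = 182.25 + 2.25 = 184.5
|WE|² = 49 + 49 = 98
|WF|² = 12.25 + 9 = 21.25
|WG|² = 49 + 182.25 = 231.25
|WH|² = 90.25 + 121 = 211.25
|WJ|² = 182.25 + 56.25 = 238.5
Minimum is at F.

F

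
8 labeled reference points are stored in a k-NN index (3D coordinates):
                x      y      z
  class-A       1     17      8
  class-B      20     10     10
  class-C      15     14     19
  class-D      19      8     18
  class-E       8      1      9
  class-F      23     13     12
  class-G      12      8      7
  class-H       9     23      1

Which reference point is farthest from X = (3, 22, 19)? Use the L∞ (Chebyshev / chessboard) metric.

class-E

d(X, class-A) = max(2, 5, 11) = 11
d(X, class-B) = max(17, 12, 9) = 17
d(X, class-C) = max(12, 8, 0) = 12
d(X, class-D) = max(16, 14, 1) = 16
d(X, class-E) = max(5, 21, 10) = 21
d(X, class-F) = max(20, 9, 7) = 20
d(X, class-G) = max(9, 14, 12) = 14
d(X, class-H) = max(6, 1, 18) = 18
The largest is to class-E.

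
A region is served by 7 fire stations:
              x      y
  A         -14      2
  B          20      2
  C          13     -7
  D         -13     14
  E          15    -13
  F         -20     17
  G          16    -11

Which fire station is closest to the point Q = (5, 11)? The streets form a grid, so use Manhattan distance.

D

d(Q,A) = |5−(-14)| + |11−2| = 19 + 9 = 28
d(Q,B) = |5−20| + |11−2| = 15 + 9 = 24
d(Q,C) = |5−13| + |11−(-7)| = 8 + 18 = 26
d(Q,D) = |5−(-13)| + |11−14| = 18 + 3 = 21
d(Q,E) = |5−15| + |11−(-13)| = 10 + 24 = 34
d(Q,F) = |5−(-20)| + |11−17| = 25 + 6 = 31
d(Q,G) = |5−16| + |11−(-11)| = 11 + 22 = 33
D is nearest.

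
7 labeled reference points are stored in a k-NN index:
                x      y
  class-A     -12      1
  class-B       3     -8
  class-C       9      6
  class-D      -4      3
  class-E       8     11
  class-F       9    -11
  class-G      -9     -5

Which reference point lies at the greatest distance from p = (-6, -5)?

Squared Euclidean distances:
d²(p, class-A) = (-6−(-12))² + (-5−1)² = 36 + 36 = 72
d²(p, class-B) = (-6−3)² + (-5−(-8))² = 81 + 9 = 90
d²(p, class-C) = (-6−9)² + (-5−6)² = 225 + 121 = 346
d²(p, class-D) = (-6−(-4))² + (-5−3)² = 4 + 64 = 68
d²(p, class-E) = (-6−8)² + (-5−11)² = 196 + 256 = 452
d²(p, class-F) = (-6−9)² + (-5−(-11))² = 225 + 36 = 261
d²(p, class-G) = (-6−(-9))² + (-5−(-5))² = 9 + 0 = 9
The largest is to class-E.

class-E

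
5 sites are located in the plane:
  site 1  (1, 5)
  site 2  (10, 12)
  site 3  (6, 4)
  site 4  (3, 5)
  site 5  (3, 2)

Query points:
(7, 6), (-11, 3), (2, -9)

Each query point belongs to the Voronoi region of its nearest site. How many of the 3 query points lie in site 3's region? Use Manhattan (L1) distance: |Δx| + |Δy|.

1

(7, 6) — d to each: site 1:7, site 2:9, site 3:3, site 4:5, site 5:8 → nearest is site 3
(-11, 3) — d to each: site 1:14, site 2:30, site 3:18, site 4:16, site 5:15 → nearest is site 1
(2, -9) — d to each: site 1:15, site 2:29, site 3:17, site 4:15, site 5:12 → nearest is site 5
1 of the 3 points has site 3 as nearest.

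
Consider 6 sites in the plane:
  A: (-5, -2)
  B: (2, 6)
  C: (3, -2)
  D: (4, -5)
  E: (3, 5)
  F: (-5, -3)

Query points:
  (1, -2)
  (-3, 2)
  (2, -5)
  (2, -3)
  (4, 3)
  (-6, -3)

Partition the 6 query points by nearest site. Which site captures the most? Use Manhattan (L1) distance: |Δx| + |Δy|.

(1, -2) — d to each: A:6, B:9, C:2, D:6, E:9, F:7 → nearest is C
(-3, 2) — d to each: A:6, B:9, C:10, D:14, E:9, F:7 → nearest is A
(2, -5) — d to each: A:10, B:11, C:4, D:2, E:11, F:9 → nearest is D
(2, -3) — d to each: A:8, B:9, C:2, D:4, E:9, F:7 → nearest is C
(4, 3) — d to each: A:14, B:5, C:6, D:8, E:3, F:15 → nearest is E
(-6, -3) — d to each: A:2, B:17, C:10, D:12, E:17, F:1 → nearest is F
Tally — A:1, C:2, D:1, E:1, F:1. C captures the most (2).

C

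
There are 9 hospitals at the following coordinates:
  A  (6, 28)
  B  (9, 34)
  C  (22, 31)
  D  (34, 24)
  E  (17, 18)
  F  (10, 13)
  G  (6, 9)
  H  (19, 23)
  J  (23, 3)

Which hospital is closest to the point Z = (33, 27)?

D

Since √ is increasing, it suffices to compare squared distances:
|ZA|² = 729 + 1 = 730
|ZB|² = 576 + 49 = 625
|ZC|² = 121 + 16 = 137
|ZD|² = 1 + 9 = 10
|ZE|² = 256 + 81 = 337
|ZF|² = 529 + 196 = 725
|ZG|² = 729 + 324 = 1053
|ZH|² = 196 + 16 = 212
|ZJ|² = 100 + 576 = 676
Minimum is at D.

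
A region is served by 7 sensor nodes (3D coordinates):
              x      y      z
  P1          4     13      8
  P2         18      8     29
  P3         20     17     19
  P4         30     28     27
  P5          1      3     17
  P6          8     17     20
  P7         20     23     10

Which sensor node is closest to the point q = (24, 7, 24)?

P2

Squared Euclidean distances:
|qP1|² = (24−4)² + (7−13)² + (24−8)² = 400 + 36 + 256 = 692
|qP2|² = (24−18)² + (7−8)² + (24−29)² = 36 + 1 + 25 = 62
|qP3|² = (24−20)² + (7−17)² + (24−19)² = 16 + 100 + 25 = 141
|qP4|² = (24−30)² + (7−28)² + (24−27)² = 36 + 441 + 9 = 486
|qP5|² = (24−1)² + (7−3)² + (24−17)² = 529 + 16 + 49 = 594
|qP6|² = (24−8)² + (7−17)² + (24−20)² = 256 + 100 + 16 = 372
|qP7|² = (24−20)² + (7−23)² + (24−10)² = 16 + 256 + 196 = 468
P2 is nearest.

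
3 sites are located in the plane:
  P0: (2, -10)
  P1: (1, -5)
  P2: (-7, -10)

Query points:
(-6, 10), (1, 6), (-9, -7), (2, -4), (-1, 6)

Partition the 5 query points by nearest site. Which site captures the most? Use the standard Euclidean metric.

P1

(-6, 10) — d² to each: P0:464, P1:274, P2:401 → nearest is P1
(1, 6) — d² to each: P0:257, P1:121, P2:320 → nearest is P1
(-9, -7) — d² to each: P0:130, P1:104, P2:13 → nearest is P2
(2, -4) — d² to each: P0:36, P1:2, P2:117 → nearest is P1
(-1, 6) — d² to each: P0:265, P1:125, P2:292 → nearest is P1
Tally — P1:4, P2:1. P1 captures the most (4).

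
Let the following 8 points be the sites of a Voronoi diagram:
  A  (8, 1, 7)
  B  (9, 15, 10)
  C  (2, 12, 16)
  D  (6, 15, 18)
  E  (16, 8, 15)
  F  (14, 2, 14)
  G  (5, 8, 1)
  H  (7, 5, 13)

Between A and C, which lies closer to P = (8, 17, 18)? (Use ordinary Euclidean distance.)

C

Compare squared distances:
|PA|² = (8−8)² + (17−1)² + (18−7)² = 0 + 256 + 121 = 377
|PC|² = (8−2)² + (17−12)² + (18−16)² = 36 + 25 + 4 = 65
377 > 65, so C is closer.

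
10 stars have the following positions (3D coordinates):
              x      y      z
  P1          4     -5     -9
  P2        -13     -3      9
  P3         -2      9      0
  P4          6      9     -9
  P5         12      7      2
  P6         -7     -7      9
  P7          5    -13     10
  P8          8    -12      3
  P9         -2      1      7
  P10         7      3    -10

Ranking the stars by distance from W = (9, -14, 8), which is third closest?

Squared Euclidean distances:
|WP1|² = (9−4)² + (-14−(-5))² + (8−(-9))² = 25 + 81 + 289 = 395
|WP2|² = (9−(-13))² + (-14−(-3))² + (8−9)² = 484 + 121 + 1 = 606
|WP3|² = (9−(-2))² + (-14−9)² + (8−0)² = 121 + 529 + 64 = 714
|WP4|² = (9−6)² + (-14−9)² + (8−(-9))² = 9 + 529 + 289 = 827
|WP5|² = (9−12)² + (-14−7)² + (8−2)² = 9 + 441 + 36 = 486
|WP6|² = (9−(-7))² + (-14−(-7))² + (8−9)² = 256 + 49 + 1 = 306
|WP7|² = (9−5)² + (-14−(-13))² + (8−10)² = 16 + 1 + 4 = 21
|WP8|² = (9−8)² + (-14−(-12))² + (8−3)² = 1 + 4 + 25 = 30
|WP9|² = (9−(-2))² + (-14−1)² + (8−7)² = 121 + 225 + 1 = 347
d²(W, P10) = (9−7)² + (-14−3)² + (8−(-10))² = 4 + 289 + 324 = 617
Sorted ascending: P7, P8, P6, P9, … — the third-nearest is P6.

P6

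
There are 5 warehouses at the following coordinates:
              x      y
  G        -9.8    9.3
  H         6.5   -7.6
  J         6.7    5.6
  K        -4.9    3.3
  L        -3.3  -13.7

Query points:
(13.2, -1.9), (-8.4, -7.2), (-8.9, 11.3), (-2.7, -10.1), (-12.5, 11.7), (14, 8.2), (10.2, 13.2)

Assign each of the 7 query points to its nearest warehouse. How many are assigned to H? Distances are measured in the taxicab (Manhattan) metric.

(13.2, -1.9) — d to each: G:34.2, H:12.4, J:14, K:23.3, L:28.3 → nearest is H
(-8.4, -7.2) — d to each: G:17.9, H:15.3, J:27.9, K:14, L:11.6 → nearest is L
(-8.9, 11.3) — d to each: G:2.9, H:34.3, J:21.3, K:12, L:30.6 → nearest is G
(-2.7, -10.1) — d to each: G:26.5, H:11.7, J:25.1, K:15.6, L:4.2 → nearest is L
(-12.5, 11.7) — d to each: G:5.1, H:38.3, J:25.3, K:16, L:34.6 → nearest is G
(14, 8.2) — d to each: G:24.9, H:23.3, J:9.9, K:23.8, L:39.2 → nearest is J
(10.2, 13.2) — d to each: G:23.9, H:24.5, J:11.1, K:25, L:40.4 → nearest is J
1 of the 7 points has H as nearest.

1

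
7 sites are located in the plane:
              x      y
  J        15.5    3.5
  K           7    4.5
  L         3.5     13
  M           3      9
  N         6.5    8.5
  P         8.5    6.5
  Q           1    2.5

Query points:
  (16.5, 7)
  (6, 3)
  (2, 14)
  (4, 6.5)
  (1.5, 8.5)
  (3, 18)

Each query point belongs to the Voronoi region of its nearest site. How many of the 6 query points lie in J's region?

(16.5, 7) — d² to each: J:13.25, K:96.5, L:205, M:186.25, N:102.25, P:64.25, Q:260.5 → nearest is J
(6, 3) — d² to each: J:90.5, K:3.25, L:106.25, M:45, N:30.5, P:18.5, Q:25.25 → nearest is K
(2, 14) — d² to each: J:292.5, K:115.25, L:3.25, M:26, N:50.5, P:98.5, Q:133.25 → nearest is L
(4, 6.5) — d² to each: J:141.25, K:13, L:42.5, M:7.25, N:10.25, P:20.25, Q:25 → nearest is M
(1.5, 8.5) — d² to each: J:221, K:46.25, L:24.25, M:2.5, N:25, P:53, Q:36.25 → nearest is M
(3, 18) — d² to each: J:366.5, K:198.25, L:25.25, M:81, N:102.5, P:162.5, Q:244.25 → nearest is L
1 of the 6 points has J as nearest.

1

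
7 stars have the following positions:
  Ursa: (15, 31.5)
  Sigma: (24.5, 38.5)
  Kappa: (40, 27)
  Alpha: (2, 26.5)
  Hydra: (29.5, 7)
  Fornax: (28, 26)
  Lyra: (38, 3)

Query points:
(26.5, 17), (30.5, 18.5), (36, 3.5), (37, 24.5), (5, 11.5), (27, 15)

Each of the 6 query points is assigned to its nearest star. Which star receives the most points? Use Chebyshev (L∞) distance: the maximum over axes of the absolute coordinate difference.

(26.5, 17) — d to each: Ursa:14.5, Sigma:21.5, Kappa:13.5, Alpha:24.5, Hydra:10, Fornax:9, Lyra:14 → nearest is Fornax
(30.5, 18.5) — d to each: Ursa:15.5, Sigma:20, Kappa:9.5, Alpha:28.5, Hydra:11.5, Fornax:7.5, Lyra:15.5 → nearest is Fornax
(36, 3.5) — d to each: Ursa:28, Sigma:35, Kappa:23.5, Alpha:34, Hydra:6.5, Fornax:22.5, Lyra:2 → nearest is Lyra
(37, 24.5) — d to each: Ursa:22, Sigma:14, Kappa:3, Alpha:35, Hydra:17.5, Fornax:9, Lyra:21.5 → nearest is Kappa
(5, 11.5) — d to each: Ursa:20, Sigma:27, Kappa:35, Alpha:15, Hydra:24.5, Fornax:23, Lyra:33 → nearest is Alpha
(27, 15) — d to each: Ursa:16.5, Sigma:23.5, Kappa:13, Alpha:25, Hydra:8, Fornax:11, Lyra:12 → nearest is Hydra
Tally — Kappa:1, Alpha:1, Hydra:1, Fornax:2, Lyra:1. Fornax captures the most (2).

Fornax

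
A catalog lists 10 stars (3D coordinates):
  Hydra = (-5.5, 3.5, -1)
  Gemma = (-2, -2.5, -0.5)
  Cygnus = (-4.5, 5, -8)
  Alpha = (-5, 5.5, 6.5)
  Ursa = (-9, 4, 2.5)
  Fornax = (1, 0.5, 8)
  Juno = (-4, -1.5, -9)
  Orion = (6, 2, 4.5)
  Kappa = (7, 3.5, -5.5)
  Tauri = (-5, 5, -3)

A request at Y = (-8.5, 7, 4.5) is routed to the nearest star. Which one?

Ursa

Compare squared distances (the ordering matches that of the actual distances):
d²(Y, Hydra) = 9 + 12.25 + 30.25 = 51.5
d²(Y, Gemma) = 42.25 + 90.25 + 25 = 157.5
d²(Y, Cygnus) = 16 + 4 + 156.25 = 176.25
d²(Y, Alpha) = 12.25 + 2.25 + 4 = 18.5
d²(Y, Ursa) = 0.25 + 9 + 4 = 13.25
d²(Y, Fornax) = 90.25 + 42.25 + 12.25 = 144.75
d²(Y, Juno) = 20.25 + 72.25 + 182.25 = 274.75
d²(Y, Orion) = 210.25 + 25 + 0 = 235.25
d²(Y, Kappa) = 240.25 + 12.25 + 100 = 352.5
d²(Y, Tauri) = 12.25 + 4 + 56.25 = 72.5
The smallest is to Ursa, so Y lies in the Voronoi region of Ursa.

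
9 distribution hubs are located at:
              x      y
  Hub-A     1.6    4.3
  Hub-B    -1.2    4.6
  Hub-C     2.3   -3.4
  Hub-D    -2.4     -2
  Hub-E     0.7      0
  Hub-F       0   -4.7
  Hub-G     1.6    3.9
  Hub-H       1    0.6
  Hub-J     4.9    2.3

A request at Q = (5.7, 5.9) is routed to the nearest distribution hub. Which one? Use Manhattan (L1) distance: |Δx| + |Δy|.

d(Q, Hub-A) = |5.7−1.6| + |5.9−4.3| = 4.1 + 1.6 = 5.7
d(Q, Hub-B) = |5.7−(-1.2)| + |5.9−4.6| = 6.9 + 1.3 = 8.2
d(Q, Hub-C) = |5.7−2.3| + |5.9−(-3.4)| = 3.4 + 9.3 = 12.7
d(Q, Hub-D) = |5.7−(-2.4)| + |5.9−(-2)| = 8.1 + 7.9 = 16
d(Q, Hub-E) = |5.7−0.7| + |5.9−0| = 5 + 5.9 = 10.9
d(Q, Hub-F) = |5.7−0| + |5.9−(-4.7)| = 5.7 + 10.6 = 16.3
d(Q, Hub-G) = |5.7−1.6| + |5.9−3.9| = 4.1 + 2 = 6.1
d(Q, Hub-H) = |5.7−1| + |5.9−0.6| = 4.7 + 5.3 = 10
d(Q, Hub-J) = |5.7−4.9| + |5.9−2.3| = 0.8 + 3.6 = 4.4
Minimum is at Hub-J.

Hub-J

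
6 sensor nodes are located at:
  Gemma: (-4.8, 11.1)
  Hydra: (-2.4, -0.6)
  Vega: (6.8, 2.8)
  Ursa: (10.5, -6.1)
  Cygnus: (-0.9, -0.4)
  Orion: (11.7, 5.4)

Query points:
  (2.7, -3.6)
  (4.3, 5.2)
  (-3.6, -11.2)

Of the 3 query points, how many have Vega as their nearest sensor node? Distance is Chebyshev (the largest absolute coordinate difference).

1

(2.7, -3.6) — d to each: Gemma:14.7, Hydra:5.1, Vega:6.4, Ursa:7.8, Cygnus:3.6, Orion:9 → nearest is Cygnus
(4.3, 5.2) — d to each: Gemma:9.1, Hydra:6.7, Vega:2.5, Ursa:11.3, Cygnus:5.6, Orion:7.4 → nearest is Vega
(-3.6, -11.2) — d to each: Gemma:22.3, Hydra:10.6, Vega:14, Ursa:14.1, Cygnus:10.8, Orion:16.6 → nearest is Hydra
1 of the 3 points has Vega as nearest.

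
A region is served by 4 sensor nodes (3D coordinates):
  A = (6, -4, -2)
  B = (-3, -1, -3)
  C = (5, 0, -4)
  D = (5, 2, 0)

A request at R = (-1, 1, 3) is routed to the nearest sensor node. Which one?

B

Compare squared distances (the ordering matches that of the actual distances):
|RA|² = 49 + 25 + 25 = 99
|RB|² = 4 + 4 + 36 = 44
|RC|² = 36 + 1 + 49 = 86
|RD|² = 36 + 1 + 9 = 46
B is nearest.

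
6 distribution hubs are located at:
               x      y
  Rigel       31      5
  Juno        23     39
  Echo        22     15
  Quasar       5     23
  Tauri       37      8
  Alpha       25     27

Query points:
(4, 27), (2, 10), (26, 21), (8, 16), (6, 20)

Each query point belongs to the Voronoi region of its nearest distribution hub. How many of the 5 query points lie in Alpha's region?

1

(4, 27) — d² to each: Rigel:1213, Juno:505, Echo:468, Quasar:17, Tauri:1450, Alpha:441 → nearest is Quasar
(2, 10) — d² to each: Rigel:866, Juno:1282, Echo:425, Quasar:178, Tauri:1229, Alpha:818 → nearest is Quasar
(26, 21) — d² to each: Rigel:281, Juno:333, Echo:52, Quasar:445, Tauri:290, Alpha:37 → nearest is Alpha
(8, 16) — d² to each: Rigel:650, Juno:754, Echo:197, Quasar:58, Tauri:905, Alpha:410 → nearest is Quasar
(6, 20) — d² to each: Rigel:850, Juno:650, Echo:281, Quasar:10, Tauri:1105, Alpha:410 → nearest is Quasar
1 of the 5 points has Alpha as nearest.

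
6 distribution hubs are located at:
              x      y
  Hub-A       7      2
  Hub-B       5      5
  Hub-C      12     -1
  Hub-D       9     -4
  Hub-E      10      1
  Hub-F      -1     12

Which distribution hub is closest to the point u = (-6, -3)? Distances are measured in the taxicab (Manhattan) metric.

d(u, Hub-A) = |-6−7| + |-3−2| = 13 + 5 = 18
d(u, Hub-B) = |-6−5| + |-3−5| = 11 + 8 = 19
d(u, Hub-C) = |-6−12| + |-3−(-1)| = 18 + 2 = 20
d(u, Hub-D) = |-6−9| + |-3−(-4)| = 15 + 1 = 16
d(u, Hub-E) = |-6−10| + |-3−1| = 16 + 4 = 20
d(u, Hub-F) = |-6−(-1)| + |-3−12| = 5 + 15 = 20
The smallest is to Hub-D, so u lies in the Voronoi region of Hub-D.

Hub-D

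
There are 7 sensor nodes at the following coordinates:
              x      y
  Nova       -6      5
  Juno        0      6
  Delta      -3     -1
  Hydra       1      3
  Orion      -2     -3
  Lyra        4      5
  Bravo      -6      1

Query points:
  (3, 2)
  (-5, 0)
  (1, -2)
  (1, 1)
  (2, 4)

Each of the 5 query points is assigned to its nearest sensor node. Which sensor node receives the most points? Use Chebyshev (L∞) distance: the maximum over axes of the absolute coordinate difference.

(3, 2) — d to each: Nova:9, Juno:4, Delta:6, Hydra:2, Orion:5, Lyra:3, Bravo:9 → nearest is Hydra
(-5, 0) — d to each: Nova:5, Juno:6, Delta:2, Hydra:6, Orion:3, Lyra:9, Bravo:1 → nearest is Bravo
(1, -2) — d to each: Nova:7, Juno:8, Delta:4, Hydra:5, Orion:3, Lyra:7, Bravo:7 → nearest is Orion
(1, 1) — d to each: Nova:7, Juno:5, Delta:4, Hydra:2, Orion:4, Lyra:4, Bravo:7 → nearest is Hydra
(2, 4) — d to each: Nova:8, Juno:2, Delta:5, Hydra:1, Orion:7, Lyra:2, Bravo:8 → nearest is Hydra
Tally — Hydra:3, Orion:1, Bravo:1. Hydra captures the most (3).

Hydra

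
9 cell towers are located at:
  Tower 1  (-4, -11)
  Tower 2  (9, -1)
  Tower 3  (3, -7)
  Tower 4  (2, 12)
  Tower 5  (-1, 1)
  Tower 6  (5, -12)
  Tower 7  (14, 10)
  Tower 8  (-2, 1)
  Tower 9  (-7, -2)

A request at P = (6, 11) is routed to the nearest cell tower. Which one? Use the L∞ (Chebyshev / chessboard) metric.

Tower 4

d(P, Tower 1) = max(10, 22) = 22
d(P, Tower 2) = max(3, 12) = 12
d(P, Tower 3) = max(3, 18) = 18
d(P, Tower 4) = max(4, 1) = 4
d(P, Tower 5) = max(7, 10) = 10
d(P, Tower 6) = max(1, 23) = 23
d(P, Tower 7) = max(8, 1) = 8
d(P, Tower 8) = max(8, 10) = 10
d(P, Tower 9) = max(13, 13) = 13
The smallest is to Tower 4, so P lies in the Voronoi region of Tower 4.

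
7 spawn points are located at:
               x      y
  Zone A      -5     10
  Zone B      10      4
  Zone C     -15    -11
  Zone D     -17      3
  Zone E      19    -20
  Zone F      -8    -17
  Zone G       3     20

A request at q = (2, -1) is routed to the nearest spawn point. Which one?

Zone B

Compare squared distances (the ordering matches that of the actual distances):
d²(q, Zone A) = (2−(-5))² + (-1−10)² = 49 + 121 = 170
d²(q, Zone B) = (2−10)² + (-1−4)² = 64 + 25 = 89
d²(q, Zone C) = (2−(-15))² + (-1−(-11))² = 289 + 100 = 389
d²(q, Zone D) = (2−(-17))² + (-1−3)² = 361 + 16 = 377
d²(q, Zone E) = (2−19)² + (-1−(-20))² = 289 + 361 = 650
d²(q, Zone F) = (2−(-8))² + (-1−(-17))² = 100 + 256 = 356
d²(q, Zone G) = (2−3)² + (-1−20)² = 1 + 441 = 442
The smallest is to Zone B, so q lies in the Voronoi region of Zone B.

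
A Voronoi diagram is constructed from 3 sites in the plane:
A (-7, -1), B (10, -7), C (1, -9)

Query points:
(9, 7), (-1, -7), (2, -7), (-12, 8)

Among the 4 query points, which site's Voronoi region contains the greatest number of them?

C

(9, 7) — d² to each: A:320, B:197, C:320 → nearest is B
(-1, -7) — d² to each: A:72, B:121, C:8 → nearest is C
(2, -7) — d² to each: A:117, B:64, C:5 → nearest is C
(-12, 8) — d² to each: A:106, B:709, C:458 → nearest is A
Tally — A:1, B:1, C:2. C captures the most (2).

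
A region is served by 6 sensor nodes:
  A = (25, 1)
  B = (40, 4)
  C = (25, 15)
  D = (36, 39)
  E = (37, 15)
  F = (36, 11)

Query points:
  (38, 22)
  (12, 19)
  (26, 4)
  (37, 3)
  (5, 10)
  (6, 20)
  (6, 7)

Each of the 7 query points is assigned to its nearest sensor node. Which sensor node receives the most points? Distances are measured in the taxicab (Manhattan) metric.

C

(38, 22) — d to each: A:34, B:20, C:20, D:19, E:8, F:13 → nearest is E
(12, 19) — d to each: A:31, B:43, C:17, D:44, E:29, F:32 → nearest is C
(26, 4) — d to each: A:4, B:14, C:12, D:45, E:22, F:17 → nearest is A
(37, 3) — d to each: A:14, B:4, C:24, D:37, E:12, F:9 → nearest is B
(5, 10) — d to each: A:29, B:41, C:25, D:60, E:37, F:32 → nearest is C
(6, 20) — d to each: A:38, B:50, C:24, D:49, E:36, F:39 → nearest is C
(6, 7) — d to each: A:25, B:37, C:27, D:62, E:39, F:34 → nearest is A
Tally — A:2, B:1, C:3, E:1. C captures the most (3).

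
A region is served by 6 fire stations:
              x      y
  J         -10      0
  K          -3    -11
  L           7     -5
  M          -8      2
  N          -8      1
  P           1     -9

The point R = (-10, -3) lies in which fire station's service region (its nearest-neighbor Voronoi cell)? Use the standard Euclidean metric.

J

Since √ is increasing, it suffices to compare squared distances:
|RJ|² = (-10−(-10))² + (-3−0)² = 0 + 9 = 9
|RK|² = (-10−(-3))² + (-3−(-11))² = 49 + 64 = 113
|RL|² = (-10−7)² + (-3−(-5))² = 289 + 4 = 293
|RM|² = (-10−(-8))² + (-3−2)² = 4 + 25 = 29
|RN|² = (-10−(-8))² + (-3−1)² = 4 + 16 = 20
|RP|² = (-10−1)² + (-3−(-9))² = 121 + 36 = 157
The smallest is to J, so R lies in the Voronoi region of J.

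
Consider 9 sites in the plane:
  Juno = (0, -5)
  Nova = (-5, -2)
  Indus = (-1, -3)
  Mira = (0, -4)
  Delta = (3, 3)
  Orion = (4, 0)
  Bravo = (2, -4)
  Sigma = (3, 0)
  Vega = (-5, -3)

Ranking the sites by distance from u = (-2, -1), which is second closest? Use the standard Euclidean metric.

Nova

Since √ is increasing, it suffices to compare squared distances:
d²(u, Juno) = 4 + 16 = 20
d²(u, Nova) = 9 + 1 = 10
d²(u, Indus) = 1 + 4 = 5
d²(u, Mira) = 4 + 9 = 13
d²(u, Delta) = 25 + 16 = 41
d²(u, Orion) = 36 + 1 = 37
d²(u, Bravo) = 16 + 9 = 25
d²(u, Sigma) = 25 + 1 = 26
d²(u, Vega) = 9 + 4 = 13
Sorted ascending: Indus, Nova, Mira, … — the second-nearest is Nova.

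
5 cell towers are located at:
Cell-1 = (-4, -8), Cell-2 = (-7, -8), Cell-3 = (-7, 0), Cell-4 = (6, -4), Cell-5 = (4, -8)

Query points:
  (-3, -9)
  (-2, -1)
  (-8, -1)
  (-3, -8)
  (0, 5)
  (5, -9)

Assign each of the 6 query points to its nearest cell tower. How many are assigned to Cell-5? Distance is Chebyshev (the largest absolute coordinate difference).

(-3, -9) — d to each: Cell-1:1, Cell-2:4, Cell-3:9, Cell-4:9, Cell-5:7 → nearest is Cell-1
(-2, -1) — d to each: Cell-1:7, Cell-2:7, Cell-3:5, Cell-4:8, Cell-5:7 → nearest is Cell-3
(-8, -1) — d to each: Cell-1:7, Cell-2:7, Cell-3:1, Cell-4:14, Cell-5:12 → nearest is Cell-3
(-3, -8) — d to each: Cell-1:1, Cell-2:4, Cell-3:8, Cell-4:9, Cell-5:7 → nearest is Cell-1
(0, 5) — d to each: Cell-1:13, Cell-2:13, Cell-3:7, Cell-4:9, Cell-5:13 → nearest is Cell-3
(5, -9) — d to each: Cell-1:9, Cell-2:12, Cell-3:12, Cell-4:5, Cell-5:1 → nearest is Cell-5
1 of the 6 points has Cell-5 as nearest.

1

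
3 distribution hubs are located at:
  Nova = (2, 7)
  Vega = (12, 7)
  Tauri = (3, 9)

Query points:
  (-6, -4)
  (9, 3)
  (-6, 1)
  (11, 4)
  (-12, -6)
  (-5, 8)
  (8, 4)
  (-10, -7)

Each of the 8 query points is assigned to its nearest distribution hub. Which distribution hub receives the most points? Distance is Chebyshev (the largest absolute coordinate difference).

Nova

(-6, -4) — d to each: Nova:11, Vega:18, Tauri:13 → nearest is Nova
(9, 3) — d to each: Nova:7, Vega:4, Tauri:6 → nearest is Vega
(-6, 1) — d to each: Nova:8, Vega:18, Tauri:9 → nearest is Nova
(11, 4) — d to each: Nova:9, Vega:3, Tauri:8 → nearest is Vega
(-12, -6) — d to each: Nova:14, Vega:24, Tauri:15 → nearest is Nova
(-5, 8) — d to each: Nova:7, Vega:17, Tauri:8 → nearest is Nova
(8, 4) — d to each: Nova:6, Vega:4, Tauri:5 → nearest is Vega
(-10, -7) — d to each: Nova:14, Vega:22, Tauri:16 → nearest is Nova
Tally — Nova:5, Vega:3. Nova captures the most (5).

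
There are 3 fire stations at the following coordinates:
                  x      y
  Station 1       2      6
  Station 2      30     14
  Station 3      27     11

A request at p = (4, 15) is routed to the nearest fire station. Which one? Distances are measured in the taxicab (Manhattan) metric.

Station 1

d(p, Station 1) = |4−2| + |15−6| = 2 + 9 = 11
d(p, Station 2) = |4−30| + |15−14| = 26 + 1 = 27
d(p, Station 3) = |4−27| + |15−11| = 23 + 4 = 27
Minimum is at Station 1.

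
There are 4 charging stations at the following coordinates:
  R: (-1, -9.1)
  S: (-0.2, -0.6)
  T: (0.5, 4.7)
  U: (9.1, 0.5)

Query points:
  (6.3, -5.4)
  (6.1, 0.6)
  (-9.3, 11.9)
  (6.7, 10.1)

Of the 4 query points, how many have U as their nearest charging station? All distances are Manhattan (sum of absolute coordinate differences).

(6.3, -5.4) — d to each: R:11, S:11.3, T:15.9, U:8.7 → nearest is U
(6.1, 0.6) — d to each: R:16.8, S:7.5, T:9.7, U:3.1 → nearest is U
(-9.3, 11.9) — d to each: R:29.3, S:21.6, T:17, U:29.8 → nearest is T
(6.7, 10.1) — d to each: R:26.9, S:17.6, T:11.6, U:12 → nearest is T
2 of the 4 points have U as nearest.

2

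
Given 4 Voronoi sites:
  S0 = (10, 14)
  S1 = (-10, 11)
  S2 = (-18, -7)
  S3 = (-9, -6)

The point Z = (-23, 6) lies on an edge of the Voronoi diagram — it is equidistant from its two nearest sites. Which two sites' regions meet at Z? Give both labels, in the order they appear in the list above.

Squared distances from Z to each site:
|ZS0|² = (-23−10)² + (6−14)² = 1089 + 64 = 1153
|ZS1|² = (-23−(-10))² + (6−11)² = 169 + 25 = 194
|ZS2|² = (-23−(-18))² + (6−(-7))² = 25 + 169 = 194
|ZS3|² = (-23−(-9))² + (6−(-6))² = 196 + 144 = 340
Z is equidistant from S1 and S2 (both at squared distance 194), and every other site is strictly farther — so Z lies on the S1–S2 Voronoi edge.

S1 and S2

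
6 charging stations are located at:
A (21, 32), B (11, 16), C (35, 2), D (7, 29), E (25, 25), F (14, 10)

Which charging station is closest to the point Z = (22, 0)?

Squared Euclidean distances:
|ZA|² = (22−21)² + (0−32)² = 1 + 1024 = 1025
|ZB|² = (22−11)² + (0−16)² = 121 + 256 = 377
|ZC|² = (22−35)² + (0−2)² = 169 + 4 = 173
|ZD|² = (22−7)² + (0−29)² = 225 + 841 = 1066
|ZE|² = (22−25)² + (0−25)² = 9 + 625 = 634
|ZF|² = (22−14)² + (0−10)² = 64 + 100 = 164
F is nearest.

F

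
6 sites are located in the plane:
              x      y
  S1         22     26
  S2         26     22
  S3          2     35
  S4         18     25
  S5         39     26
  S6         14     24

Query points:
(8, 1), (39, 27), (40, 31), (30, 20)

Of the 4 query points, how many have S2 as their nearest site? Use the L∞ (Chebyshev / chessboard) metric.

2

(8, 1) — d to each: S1:25, S2:21, S3:34, S4:24, S5:31, S6:23 → nearest is S2
(39, 27) — d to each: S1:17, S2:13, S3:37, S4:21, S5:1, S6:25 → nearest is S5
(40, 31) — d to each: S1:18, S2:14, S3:38, S4:22, S5:5, S6:26 → nearest is S5
(30, 20) — d to each: S1:8, S2:4, S3:28, S4:12, S5:9, S6:16 → nearest is S2
2 of the 4 points have S2 as nearest.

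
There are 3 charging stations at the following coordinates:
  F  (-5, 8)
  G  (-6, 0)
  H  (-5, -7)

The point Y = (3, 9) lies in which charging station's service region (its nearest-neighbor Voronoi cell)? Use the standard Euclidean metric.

F

Compare squared distances (the ordering matches that of the actual distances):
|YF|² = (3−(-5))² + (9−8)² = 64 + 1 = 65
|YG|² = (3−(-6))² + (9−0)² = 81 + 81 = 162
|YH|² = (3−(-5))² + (9−(-7))² = 64 + 256 = 320
Minimum is at F.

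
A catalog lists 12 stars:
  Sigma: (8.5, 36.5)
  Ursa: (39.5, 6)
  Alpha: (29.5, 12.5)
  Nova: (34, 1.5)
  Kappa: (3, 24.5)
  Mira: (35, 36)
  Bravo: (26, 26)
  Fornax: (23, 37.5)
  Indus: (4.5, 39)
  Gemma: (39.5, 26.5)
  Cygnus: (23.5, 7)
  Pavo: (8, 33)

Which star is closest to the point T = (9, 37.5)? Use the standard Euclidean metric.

Since √ is increasing, it suffices to compare squared distances:
d²(T, Sigma) = (9−8.5)² + (37.5−36.5)² = 0.25 + 1 = 1.25
d²(T, Ursa) = (9−39.5)² + (37.5−6)² = 930.25 + 992.25 = 1922.5
d²(T, Alpha) = (9−29.5)² + (37.5−12.5)² = 420.25 + 625 = 1045.25
d²(T, Nova) = (9−34)² + (37.5−1.5)² = 625 + 1296 = 1921
d²(T, Kappa) = (9−3)² + (37.5−24.5)² = 36 + 169 = 205
d²(T, Mira) = (9−35)² + (37.5−36)² = 676 + 2.25 = 678.25
d²(T, Bravo) = (9−26)² + (37.5−26)² = 289 + 132.25 = 421.25
d²(T, Fornax) = (9−23)² + (37.5−37.5)² = 196 + 0 = 196
d²(T, Indus) = (9−4.5)² + (37.5−39)² = 20.25 + 2.25 = 22.5
d²(T, Gemma) = (9−39.5)² + (37.5−26.5)² = 930.25 + 121 = 1051.25
d²(T, Cygnus) = (9−23.5)² + (37.5−7)² = 210.25 + 930.25 = 1140.5
d²(T, Pavo) = (9−8)² + (37.5−33)² = 1 + 20.25 = 21.25
Minimum is at Sigma.

Sigma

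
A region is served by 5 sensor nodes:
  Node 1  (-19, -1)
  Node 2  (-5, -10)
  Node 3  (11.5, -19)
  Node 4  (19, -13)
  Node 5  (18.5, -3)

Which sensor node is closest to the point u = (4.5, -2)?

Node 2

Compare squared distances (the ordering matches that of the actual distances):
d²(u, Node 1) = (4.5−(-19))² + (-2−(-1))² = 552.25 + 1 = 553.25
d²(u, Node 2) = (4.5−(-5))² + (-2−(-10))² = 90.25 + 64 = 154.25
d²(u, Node 3) = (4.5−11.5)² + (-2−(-19))² = 49 + 289 = 338
d²(u, Node 4) = (4.5−19)² + (-2−(-13))² = 210.25 + 121 = 331.25
d²(u, Node 5) = (4.5−18.5)² + (-2−(-3))² = 196 + 1 = 197
Node 2 is nearest.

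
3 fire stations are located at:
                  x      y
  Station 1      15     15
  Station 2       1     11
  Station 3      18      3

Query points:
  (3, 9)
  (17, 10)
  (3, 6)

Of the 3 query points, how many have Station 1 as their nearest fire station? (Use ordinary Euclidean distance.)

(3, 9) — d² to each: Station 1:180, Station 2:8, Station 3:261 → nearest is Station 2
(17, 10) — d² to each: Station 1:29, Station 2:257, Station 3:50 → nearest is Station 1
(3, 6) — d² to each: Station 1:225, Station 2:29, Station 3:234 → nearest is Station 2
1 of the 3 points has Station 1 as nearest.

1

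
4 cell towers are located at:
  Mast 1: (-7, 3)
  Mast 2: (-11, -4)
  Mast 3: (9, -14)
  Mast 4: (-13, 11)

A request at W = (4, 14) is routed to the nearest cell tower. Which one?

Compare squared distances (the ordering matches that of the actual distances):
d²(W, Mast 1) = (4−(-7))² + (14−3)² = 121 + 121 = 242
d²(W, Mast 2) = (4−(-11))² + (14−(-4))² = 225 + 324 = 549
d²(W, Mast 3) = (4−9)² + (14−(-14))² = 25 + 784 = 809
d²(W, Mast 4) = (4−(-13))² + (14−11)² = 289 + 9 = 298
The smallest is to Mast 1, so W lies in the Voronoi region of Mast 1.

Mast 1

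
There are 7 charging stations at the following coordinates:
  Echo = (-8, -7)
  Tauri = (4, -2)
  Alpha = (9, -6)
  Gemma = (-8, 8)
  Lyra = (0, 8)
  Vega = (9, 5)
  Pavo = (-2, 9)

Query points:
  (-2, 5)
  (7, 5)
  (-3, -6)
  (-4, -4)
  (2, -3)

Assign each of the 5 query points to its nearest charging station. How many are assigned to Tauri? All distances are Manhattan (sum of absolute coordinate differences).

(-2, 5) — d to each: Echo:18, Tauri:13, Alpha:22, Gemma:9, Lyra:5, Vega:11, Pavo:4 → nearest is Pavo
(7, 5) — d to each: Echo:27, Tauri:10, Alpha:13, Gemma:18, Lyra:10, Vega:2, Pavo:13 → nearest is Vega
(-3, -6) — d to each: Echo:6, Tauri:11, Alpha:12, Gemma:19, Lyra:17, Vega:23, Pavo:16 → nearest is Echo
(-4, -4) — d to each: Echo:7, Tauri:10, Alpha:15, Gemma:16, Lyra:16, Vega:22, Pavo:15 → nearest is Echo
(2, -3) — d to each: Echo:14, Tauri:3, Alpha:10, Gemma:21, Lyra:13, Vega:15, Pavo:16 → nearest is Tauri
1 of the 5 points has Tauri as nearest.

1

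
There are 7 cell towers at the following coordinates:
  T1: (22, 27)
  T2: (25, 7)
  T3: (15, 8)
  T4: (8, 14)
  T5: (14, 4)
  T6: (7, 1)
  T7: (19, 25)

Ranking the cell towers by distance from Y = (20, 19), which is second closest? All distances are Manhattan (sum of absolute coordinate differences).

d(Y,T1) = 2 + 8 = 10
d(Y,T2) = 5 + 12 = 17
d(Y,T3) = 5 + 11 = 16
d(Y,T4) = 12 + 5 = 17
d(Y,T5) = 6 + 15 = 21
d(Y,T6) = 13 + 18 = 31
d(Y,T7) = 1 + 6 = 7
Sorted ascending: T7, T1, T3, … — the second-nearest is T1.

T1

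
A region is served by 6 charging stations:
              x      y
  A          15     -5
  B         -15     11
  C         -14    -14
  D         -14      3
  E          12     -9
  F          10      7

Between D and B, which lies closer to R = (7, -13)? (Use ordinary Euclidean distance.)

D

Compare squared distances:
|RD|² = (7−(-14))² + (-13−3)² = 441 + 256 = 697
|RB|² = (7−(-15))² + (-13−11)² = 484 + 576 = 1060
697 < 1060, so D is closer.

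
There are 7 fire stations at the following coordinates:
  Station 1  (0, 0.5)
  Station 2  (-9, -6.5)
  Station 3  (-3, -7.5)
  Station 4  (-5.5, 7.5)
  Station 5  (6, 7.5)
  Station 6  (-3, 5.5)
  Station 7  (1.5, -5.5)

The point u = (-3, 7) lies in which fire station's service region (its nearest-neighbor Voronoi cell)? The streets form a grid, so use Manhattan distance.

Station 6

d(u, Station 1) = 3 + 6.5 = 9.5
d(u, Station 2) = 6 + 13.5 = 19.5
d(u, Station 3) = 0 + 14.5 = 14.5
d(u, Station 4) = 2.5 + 0.5 = 3
d(u, Station 5) = 9 + 0.5 = 9.5
d(u, Station 6) = 0 + 1.5 = 1.5
d(u, Station 7) = 4.5 + 12.5 = 17
Minimum is at Station 6.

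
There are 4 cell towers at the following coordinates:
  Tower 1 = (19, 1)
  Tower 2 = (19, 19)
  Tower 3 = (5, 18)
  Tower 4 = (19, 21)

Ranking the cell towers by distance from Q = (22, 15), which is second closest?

Tower 4

Squared Euclidean distances:
d²(Q, Tower 1) = (22−19)² + (15−1)² = 9 + 196 = 205
d²(Q, Tower 2) = (22−19)² + (15−19)² = 9 + 16 = 25
d²(Q, Tower 3) = (22−5)² + (15−18)² = 289 + 9 = 298
d²(Q, Tower 4) = (22−19)² + (15−21)² = 9 + 36 = 45
Sorted ascending: Tower 2, Tower 4, Tower 1, … — the second-nearest is Tower 4.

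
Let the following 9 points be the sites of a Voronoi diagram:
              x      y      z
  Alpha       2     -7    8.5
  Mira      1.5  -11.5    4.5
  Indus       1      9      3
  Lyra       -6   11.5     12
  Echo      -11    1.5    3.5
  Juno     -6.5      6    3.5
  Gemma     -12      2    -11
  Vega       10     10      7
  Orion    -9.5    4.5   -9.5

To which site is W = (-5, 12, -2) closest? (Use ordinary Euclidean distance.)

Compare squared distances (the ordering matches that of the actual distances):
d²(W, Alpha) = 49 + 361 + 110.25 = 520.25
d²(W, Mira) = 42.25 + 552.25 + 42.25 = 636.75
d²(W, Indus) = 36 + 9 + 25 = 70
d²(W, Lyra) = 1 + 0.25 + 196 = 197.25
d²(W, Echo) = 36 + 110.25 + 30.25 = 176.5
d²(W, Juno) = 2.25 + 36 + 30.25 = 68.5
d²(W, Gemma) = 49 + 100 + 81 = 230
d²(W, Vega) = 225 + 4 + 81 = 310
d²(W, Orion) = 20.25 + 56.25 + 56.25 = 132.75
The smallest is to Juno, so W lies in the Voronoi region of Juno.

Juno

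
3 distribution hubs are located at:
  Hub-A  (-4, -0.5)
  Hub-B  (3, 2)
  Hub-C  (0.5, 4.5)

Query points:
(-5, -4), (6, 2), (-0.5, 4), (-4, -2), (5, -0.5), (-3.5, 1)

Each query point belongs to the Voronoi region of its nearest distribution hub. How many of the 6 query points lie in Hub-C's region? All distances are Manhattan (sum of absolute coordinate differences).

1

(-5, -4) — d to each: Hub-A:4.5, Hub-B:14, Hub-C:14 → nearest is Hub-A
(6, 2) — d to each: Hub-A:12.5, Hub-B:3, Hub-C:8 → nearest is Hub-B
(-0.5, 4) — d to each: Hub-A:8, Hub-B:5.5, Hub-C:1.5 → nearest is Hub-C
(-4, -2) — d to each: Hub-A:1.5, Hub-B:11, Hub-C:11 → nearest is Hub-A
(5, -0.5) — d to each: Hub-A:9, Hub-B:4.5, Hub-C:9.5 → nearest is Hub-B
(-3.5, 1) — d to each: Hub-A:2, Hub-B:7.5, Hub-C:7.5 → nearest is Hub-A
1 of the 6 points has Hub-C as nearest.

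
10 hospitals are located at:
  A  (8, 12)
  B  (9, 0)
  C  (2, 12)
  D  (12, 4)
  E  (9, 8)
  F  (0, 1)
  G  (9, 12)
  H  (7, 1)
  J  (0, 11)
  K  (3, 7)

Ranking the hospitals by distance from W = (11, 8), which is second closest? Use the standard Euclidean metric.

D

Compare squared distances (the ordering matches that of the actual distances):
|WA|² = (11−8)² + (8−12)² = 9 + 16 = 25
|WB|² = (11−9)² + (8−0)² = 4 + 64 = 68
|WC|² = (11−2)² + (8−12)² = 81 + 16 = 97
|WD|² = (11−12)² + (8−4)² = 1 + 16 = 17
|WE|² = (11−9)² + (8−8)² = 4 + 0 = 4
|WF|² = (11−0)² + (8−1)² = 121 + 49 = 170
|WG|² = (11−9)² + (8−12)² = 4 + 16 = 20
|WH|² = (11−7)² + (8−1)² = 16 + 49 = 65
|WJ|² = (11−0)² + (8−11)² = 121 + 9 = 130
|WK|² = (11−3)² + (8−7)² = 64 + 1 = 65
Sorted ascending: E, D, G, … — the second-nearest is D.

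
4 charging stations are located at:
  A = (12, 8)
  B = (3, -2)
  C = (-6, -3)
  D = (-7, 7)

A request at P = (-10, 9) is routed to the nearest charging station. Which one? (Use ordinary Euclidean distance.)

Compare squared distances (the ordering matches that of the actual distances):
|PA|² = (-10−12)² + (9−8)² = 484 + 1 = 485
|PB|² = (-10−3)² + (9−(-2))² = 169 + 121 = 290
|PC|² = (-10−(-6))² + (9−(-3))² = 16 + 144 = 160
|PD|² = (-10−(-7))² + (9−7)² = 9 + 4 = 13
The smallest is to D, so P lies in the Voronoi region of D.

D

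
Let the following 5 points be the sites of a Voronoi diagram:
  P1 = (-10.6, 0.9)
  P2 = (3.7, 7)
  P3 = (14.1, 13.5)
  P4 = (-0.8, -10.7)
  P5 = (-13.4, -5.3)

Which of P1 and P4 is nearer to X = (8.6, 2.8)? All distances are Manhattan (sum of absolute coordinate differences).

P1

d(X,P1) = |8.6−(-10.6)| + |2.8−0.9| = 19.2 + 1.9 = 21.1
d(X,P4) = |8.6−(-0.8)| + |2.8−(-10.7)| = 9.4 + 13.5 = 22.9
21.1 < 22.9, so P1 is closer.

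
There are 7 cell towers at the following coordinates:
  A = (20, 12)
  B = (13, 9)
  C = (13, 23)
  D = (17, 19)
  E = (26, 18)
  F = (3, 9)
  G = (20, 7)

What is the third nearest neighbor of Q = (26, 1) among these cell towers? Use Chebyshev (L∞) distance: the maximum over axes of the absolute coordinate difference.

d(Q,A) = max(6, 11) = 11
d(Q,B) = max(13, 8) = 13
d(Q,C) = max(13, 22) = 22
d(Q,D) = max(9, 18) = 18
d(Q,E) = max(0, 17) = 17
d(Q,F) = max(23, 8) = 23
d(Q,G) = max(6, 6) = 6
Sorted ascending: G, A, B, E, … — the third-nearest is B.

B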